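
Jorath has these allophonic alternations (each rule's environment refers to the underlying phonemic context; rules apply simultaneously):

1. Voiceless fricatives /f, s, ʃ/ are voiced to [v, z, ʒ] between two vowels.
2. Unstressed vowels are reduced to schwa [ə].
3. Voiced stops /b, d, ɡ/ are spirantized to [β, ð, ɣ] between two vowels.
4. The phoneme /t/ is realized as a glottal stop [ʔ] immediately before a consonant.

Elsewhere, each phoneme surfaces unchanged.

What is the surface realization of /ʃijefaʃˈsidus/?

/ʃ/ (word-initial): rule 1 targets it, but not between two vowels → unchanged [ʃ].
/i/ (between /ʃ/ and /j/): in an unstressed syllable, so rule 2 applies → [ə].
/j/ — not in any rule's target class → [j].
/e/ — between /j/ and /f/, in an unstressed syllable — surfaces as [ə] (rule 2).
/f/ (between /e/ and /a/): between two vowels, so rule 1 applies → [v].
Rule 2 applies to /a/ (between /f/ and /ʃ/: in an unstressed syllable) → [ə].
/ʃ/ (between /a/ and /s/): rule 1 targets it, but not between two vowels → unchanged [ʃ].
/s/ — between /ʃ/ and /i/; rule 1 does not apply here → [s].
/i/ (between /s/ and /d/) is in the target of rule 2 but the environment (in an unstressed syllable) is not met → [i].
/d/ — between /i/ and /u/, between two vowels — surfaces as [ð] (rule 3).
/u/ meets the environment for rule 2 (in an unstressed syllable) → [ə].
/s/ (word-final) is in the target of rule 1 but the environment (between two vowels) is not met → [s].

[ʃəjəvəʃˈsiðəs]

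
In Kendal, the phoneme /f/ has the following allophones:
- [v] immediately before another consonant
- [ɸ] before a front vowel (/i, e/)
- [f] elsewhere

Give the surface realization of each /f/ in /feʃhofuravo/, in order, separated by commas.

Occurrence 1 (position 1): before a front vowel (/i, e/) → [ɸ].
Occurrence 2 (position 6): no conditioning environment matches → elsewhere allophone [f].

[ɸ], [f]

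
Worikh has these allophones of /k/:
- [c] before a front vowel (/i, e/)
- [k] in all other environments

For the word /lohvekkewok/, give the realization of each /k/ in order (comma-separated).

[k], [c], [k]

Occurrence 1 (position 6): no conditioning environment matches → elsewhere allophone [k].
Occurrence 2 (position 7): before a front vowel → [c].
Occurrence 3 (position 11): no conditioning environment matches → elsewhere allophone [k].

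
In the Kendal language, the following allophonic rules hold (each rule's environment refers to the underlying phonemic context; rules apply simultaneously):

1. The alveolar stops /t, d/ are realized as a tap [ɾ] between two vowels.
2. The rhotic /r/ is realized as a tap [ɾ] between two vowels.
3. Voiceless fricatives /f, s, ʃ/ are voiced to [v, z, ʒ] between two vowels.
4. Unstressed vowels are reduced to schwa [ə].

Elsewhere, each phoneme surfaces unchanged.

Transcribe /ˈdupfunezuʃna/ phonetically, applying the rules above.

/d/ — word-initial; rule 1 does not apply here → [d].
/u/ (between /d/ and /p/): rule 4 targets it, but not in an unstressed syllable → unchanged [u].
/p/ (between /u/ and /f/): no rule targets it → [p].
/f/ (between /p/ and /u/) is in the target of rule 3 but the environment (between two vowels) is not met → [f].
Rule 4 applies to /u/ (between /f/ and /n/: in an unstressed syllable) → [ə].
/n/ (between /u/ and /e/): no rule targets it → [n].
/e/ (between /n/ and /z/): in an unstressed syllable, so rule 4 applies → [ə].
/z/ stays [z].
/u/ (between /z/ and /ʃ/): in an unstressed syllable, so rule 4 applies → [ə].
/ʃ/ (between /u/ and /n/): rule 3 targets it, but not between two vowels → unchanged [ʃ].
/n/ stays [n].
/a/ meets the environment for rule 4 (in an unstressed syllable) → [ə].

[ˈdupfənəzəʃnə]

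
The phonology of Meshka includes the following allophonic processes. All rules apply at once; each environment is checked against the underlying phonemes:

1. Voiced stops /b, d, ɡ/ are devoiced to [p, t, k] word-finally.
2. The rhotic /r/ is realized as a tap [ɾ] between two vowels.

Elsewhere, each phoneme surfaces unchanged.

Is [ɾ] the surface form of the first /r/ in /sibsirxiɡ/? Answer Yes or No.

/r/ — between /i/ and /x/; rule 2 does not apply here → [r].
The actual realization is [r], not [ɾ].

No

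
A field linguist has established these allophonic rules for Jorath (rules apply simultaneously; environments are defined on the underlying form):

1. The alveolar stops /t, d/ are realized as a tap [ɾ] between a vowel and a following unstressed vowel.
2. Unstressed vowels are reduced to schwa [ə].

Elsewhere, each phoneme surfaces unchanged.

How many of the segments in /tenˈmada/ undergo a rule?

3

Segments that undergo a rule: /e/ → [ə] (rule 2); /d/ → [ɾ] (rule 1); /a/ → [ə] (rule 2).
All other segments surface unchanged.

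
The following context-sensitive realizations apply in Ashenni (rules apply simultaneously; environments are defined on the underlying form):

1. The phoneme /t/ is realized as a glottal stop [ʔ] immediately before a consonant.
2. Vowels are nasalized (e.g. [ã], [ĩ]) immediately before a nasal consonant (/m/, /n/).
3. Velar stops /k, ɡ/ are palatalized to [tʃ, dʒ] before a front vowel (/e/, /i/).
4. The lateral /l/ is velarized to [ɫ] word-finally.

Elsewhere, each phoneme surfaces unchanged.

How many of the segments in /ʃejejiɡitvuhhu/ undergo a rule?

Segments that undergo a rule: /ɡ/ → [dʒ] (rule 3); /t/ → [ʔ] (rule 1).
All other segments surface unchanged.

2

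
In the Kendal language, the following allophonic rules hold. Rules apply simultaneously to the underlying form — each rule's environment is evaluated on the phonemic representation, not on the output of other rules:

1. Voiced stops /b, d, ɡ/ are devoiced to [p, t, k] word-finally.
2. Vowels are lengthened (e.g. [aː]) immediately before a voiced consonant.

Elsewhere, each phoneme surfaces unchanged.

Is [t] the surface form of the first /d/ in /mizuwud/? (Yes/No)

/d/ (word-final): word-finally, so rule 1 applies → [t].
The actual realization is [t], which matches [t].

Yes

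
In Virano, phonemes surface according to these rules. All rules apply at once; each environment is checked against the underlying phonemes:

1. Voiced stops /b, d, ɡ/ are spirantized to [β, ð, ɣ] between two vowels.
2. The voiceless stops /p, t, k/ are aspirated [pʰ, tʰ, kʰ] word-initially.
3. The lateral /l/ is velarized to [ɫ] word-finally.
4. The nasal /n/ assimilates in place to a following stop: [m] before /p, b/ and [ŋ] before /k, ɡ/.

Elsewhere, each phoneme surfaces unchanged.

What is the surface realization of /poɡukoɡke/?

/p/ — word-initial, word-initially — surfaces as [pʰ] (rule 2).
Rule 1 applies to /ɡ/ (between /o/ and /u/: between two vowels) → [ɣ].
/k/ — between /u/ and /o/; rule 2 does not apply here → [k].
/ɡ/ — between /o/ and /k/; rule 1 does not apply here → [ɡ].
/k/ — between /ɡ/ and /e/; rule 2 does not apply here → [k].

[pʰoɣukoɡke]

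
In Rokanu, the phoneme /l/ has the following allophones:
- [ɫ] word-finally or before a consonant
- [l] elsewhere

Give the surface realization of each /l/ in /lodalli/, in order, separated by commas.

Occurrence 1 (position 1): no conditioning environment matches → elsewhere allophone [l].
Occurrence 2 (position 5): word-finally or before a consonant → [ɫ].
Occurrence 3 (position 6): no conditioning environment matches → elsewhere allophone [l].

[l], [ɫ], [l]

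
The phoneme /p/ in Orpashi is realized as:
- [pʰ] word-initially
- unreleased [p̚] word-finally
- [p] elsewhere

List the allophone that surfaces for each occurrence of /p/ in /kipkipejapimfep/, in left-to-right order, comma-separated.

Occurrence 1 (position 3): no conditioning environment matches → elsewhere allophone [p].
Occurrence 2 (position 6): no conditioning environment matches → elsewhere allophone [p].
Occurrence 3 (position 10): no conditioning environment matches → elsewhere allophone [p].
Occurrence 4 (position 15): word-finally → [p̚].

[p], [p], [p], [p̚]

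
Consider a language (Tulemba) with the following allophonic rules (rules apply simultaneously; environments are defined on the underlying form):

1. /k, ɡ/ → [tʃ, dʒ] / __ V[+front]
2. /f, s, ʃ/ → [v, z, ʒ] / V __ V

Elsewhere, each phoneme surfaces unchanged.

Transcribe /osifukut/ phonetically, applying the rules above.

/o/ stays [o].
Rule 2 applies to /s/ (between /o/ and /i/: between two vowels) → [z].
/i/ — not in any rule's target class → [i].
/f/ — between /i/ and /u/, between two vowels — surfaces as [v] (rule 2).
/u/ — not in any rule's target class → [u].
/k/ — between /u/ and /u/; rule 1 does not apply here → [k].
/u/ stays [u].
/t/ — not in any rule's target class → [t].

[ozivukut]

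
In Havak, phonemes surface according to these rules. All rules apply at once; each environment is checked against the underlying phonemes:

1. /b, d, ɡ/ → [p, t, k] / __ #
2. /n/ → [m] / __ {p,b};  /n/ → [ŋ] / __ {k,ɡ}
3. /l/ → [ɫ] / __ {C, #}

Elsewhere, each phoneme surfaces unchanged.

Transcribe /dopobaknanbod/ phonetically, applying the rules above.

/d/ — word-initial; rule 1 does not apply here → [d].
/b/ (between /o/ and /a/): rule 1 targets it, but not word-finally → unchanged [b].
/n/ (between /k/ and /a/) is in the target of rule 2 but the environment (before a labial or velar stop) is not met → [n].
/n/ — between /a/ and /b/, before a labial or velar stop — surfaces as [m] (rule 2).
/b/ (between /n/ and /o/) fails the environment for rule 1, so it stays [b].
Rule 1 applies to /d/ (word-final: word-finally) → [t].

[dopobaknambot]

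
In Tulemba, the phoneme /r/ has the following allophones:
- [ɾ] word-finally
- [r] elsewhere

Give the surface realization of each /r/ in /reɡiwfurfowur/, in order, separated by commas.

[r], [r], [ɾ]

Occurrence 1 (position 1): no conditioning environment matches → elsewhere allophone [r].
Occurrence 2 (position 8): no conditioning environment matches → elsewhere allophone [r].
Occurrence 3 (position 13): word-finally → [ɾ].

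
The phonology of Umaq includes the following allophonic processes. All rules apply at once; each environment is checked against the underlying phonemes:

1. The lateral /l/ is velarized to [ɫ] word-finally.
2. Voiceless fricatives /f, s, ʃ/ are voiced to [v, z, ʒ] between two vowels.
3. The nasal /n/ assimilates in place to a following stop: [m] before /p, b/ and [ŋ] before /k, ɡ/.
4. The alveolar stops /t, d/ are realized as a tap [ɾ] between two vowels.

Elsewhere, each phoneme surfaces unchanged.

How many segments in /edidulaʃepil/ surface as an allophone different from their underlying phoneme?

Segments that undergo a rule: /d/ → [ɾ] (rule 4); /d/ → [ɾ] (rule 4); /ʃ/ → [ʒ] (rule 2); /l/ → [ɫ] (rule 1).
All other segments surface unchanged.

4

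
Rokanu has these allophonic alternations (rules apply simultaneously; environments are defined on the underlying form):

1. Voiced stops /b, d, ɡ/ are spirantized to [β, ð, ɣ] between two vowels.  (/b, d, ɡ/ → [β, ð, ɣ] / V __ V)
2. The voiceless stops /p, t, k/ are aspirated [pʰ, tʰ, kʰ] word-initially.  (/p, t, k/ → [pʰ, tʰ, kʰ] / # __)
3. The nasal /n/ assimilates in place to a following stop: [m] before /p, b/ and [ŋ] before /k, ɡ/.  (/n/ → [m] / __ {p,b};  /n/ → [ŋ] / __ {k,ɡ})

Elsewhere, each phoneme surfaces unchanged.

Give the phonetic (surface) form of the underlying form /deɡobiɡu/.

/d/ — word-initial; rule 1 does not apply here → [d].
/e/ (between /d/ and /ɡ/): no rule targets it → [e].
/ɡ/ meets the environment for rule 1 (between two vowels) → [ɣ].
/o/ (between /ɡ/ and /b/) is unaffected → [o].
/b/ — between /o/ and /i/, between two vowels — surfaces as [β] (rule 1).
/i/ stays [i].
/ɡ/ (between /i/ and /u/): between two vowels, so rule 1 applies → [ɣ].
/u/ stays [u].

[deɣoβiɣu]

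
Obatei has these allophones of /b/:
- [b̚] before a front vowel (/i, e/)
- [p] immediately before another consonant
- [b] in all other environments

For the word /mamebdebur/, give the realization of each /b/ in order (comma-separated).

Occurrence 1 (position 5): immediately before another consonant → [p].
Occurrence 2 (position 8): no conditioning environment matches → elsewhere allophone [b].

[p], [b]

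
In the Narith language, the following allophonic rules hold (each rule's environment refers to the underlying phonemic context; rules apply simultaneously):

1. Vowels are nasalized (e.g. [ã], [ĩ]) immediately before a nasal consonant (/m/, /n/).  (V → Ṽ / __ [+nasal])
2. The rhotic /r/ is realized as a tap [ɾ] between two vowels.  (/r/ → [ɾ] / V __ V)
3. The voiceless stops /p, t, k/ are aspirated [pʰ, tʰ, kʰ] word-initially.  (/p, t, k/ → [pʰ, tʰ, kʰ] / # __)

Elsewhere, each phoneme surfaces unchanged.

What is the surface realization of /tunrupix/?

/t/ meets the environment for rule 3 (word-initially) → [tʰ].
/u/ (between /t/ and /n/) occurs before a nasal consonant → [ũ] by rule 1.
/n/ stays [n].
/r/ (between /n/ and /u/) is in the target of rule 2 but the environment (between two vowels) is not met → [r].
/u/ (between /r/ and /p/) is in the target of rule 1 but the environment (before a nasal consonant) is not met → [u].
/p/ (between /u/ and /i/) is in the target of rule 3 but the environment (word-initially) is not met → [p].
/i/ — between /p/ and /x/; rule 1 does not apply here → [i].
/x/ stays [x].

[tʰũnrupix]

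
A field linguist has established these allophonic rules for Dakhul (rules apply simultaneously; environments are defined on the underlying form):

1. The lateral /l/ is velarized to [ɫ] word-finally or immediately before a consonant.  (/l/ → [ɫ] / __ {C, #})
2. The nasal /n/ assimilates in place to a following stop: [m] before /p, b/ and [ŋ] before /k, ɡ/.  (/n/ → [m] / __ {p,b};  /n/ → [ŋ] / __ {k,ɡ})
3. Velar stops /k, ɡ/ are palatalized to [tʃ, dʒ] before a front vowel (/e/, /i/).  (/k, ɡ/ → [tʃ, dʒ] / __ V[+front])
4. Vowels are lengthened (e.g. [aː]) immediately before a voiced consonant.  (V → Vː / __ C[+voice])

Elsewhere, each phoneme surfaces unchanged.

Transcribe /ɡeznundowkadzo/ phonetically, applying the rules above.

/ɡ/ — word-initial, before a front vowel — surfaces as [dʒ] (rule 3).
Rule 4 applies to /e/ (between /ɡ/ and /z/: before a voiced consonant) → [eː].
/z/ — not in any rule's target class → [z].
/n/ (between /z/ and /u/): rule 2 targets it, but not before a labial or velar stop → unchanged [n].
/u/ meets the environment for rule 4 (before a voiced consonant) → [uː].
/n/ (between /u/ and /d/): rule 2 targets it, but not before a labial or velar stop → unchanged [n].
/d/ (between /n/ and /o/) is unaffected → [d].
/o/ — between /d/ and /w/, before a voiced consonant — surfaces as [oː] (rule 4).
/w/ stays [w].
/k/ (between /w/ and /a/) is in the target of rule 3 but the environment (before a front vowel) is not met → [k].
/a/ (between /k/ and /d/) occurs before a voiced consonant → [aː] by rule 4.
/d/ stays [d].
/z/ (between /d/ and /o/): no rule targets it → [z].
/o/ — word-final; rule 4 does not apply here → [o].

[dʒeːznuːndoːwkaːdzo]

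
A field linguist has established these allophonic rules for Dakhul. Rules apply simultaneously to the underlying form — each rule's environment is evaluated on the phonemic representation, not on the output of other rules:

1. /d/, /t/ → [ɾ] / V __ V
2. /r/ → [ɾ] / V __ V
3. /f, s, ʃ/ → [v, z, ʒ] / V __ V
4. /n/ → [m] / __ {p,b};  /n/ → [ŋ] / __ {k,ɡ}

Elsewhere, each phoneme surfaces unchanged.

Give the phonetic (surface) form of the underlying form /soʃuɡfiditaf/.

/s/ (word-initial) is in the target of rule 3 but the environment (between two vowels) is not met → [s].
/o/ stays [o].
/ʃ/ (between /o/ and /u/): between two vowels, so rule 3 applies → [ʒ].
/u/ (between /ʃ/ and /ɡ/) is unaffected → [u].
/ɡ/ stays [ɡ].
/f/ — between /ɡ/ and /i/; rule 3 does not apply here → [f].
/i/ (between /f/ and /d/): no rule targets it → [i].
Rule 1 applies to /d/ (between /i/ and /i/: between two vowels) → [ɾ].
/i/ (between /d/ and /t/): no rule targets it → [i].
/t/ (between /i/ and /a/) occurs between two vowels → [ɾ] by rule 1.
/a/ stays [a].
/f/ — word-final; rule 3 does not apply here → [f].

[soʒuɡfiɾiɾaf]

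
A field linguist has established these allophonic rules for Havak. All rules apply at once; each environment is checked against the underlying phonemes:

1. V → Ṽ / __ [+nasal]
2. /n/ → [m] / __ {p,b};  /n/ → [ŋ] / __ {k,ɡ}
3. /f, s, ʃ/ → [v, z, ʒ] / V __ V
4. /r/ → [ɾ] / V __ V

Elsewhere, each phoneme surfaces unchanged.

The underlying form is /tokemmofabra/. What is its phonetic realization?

/t/ (word-initial) is unaffected → [t].
/o/ (between /t/ and /k/) fails the environment for rule 1, so it stays [o].
/k/ (between /o/ and /e/): no rule targets it → [k].
/e/ — between /k/ and /m/, before a nasal consonant — surfaces as [ẽ] (rule 1).
/m/ (between /e/ and /m/) is unaffected → [m].
/m/ (between /m/ and /o/): no rule targets it → [m].
/o/ (between /m/ and /f/) fails the environment for rule 1, so it stays [o].
/f/ meets the environment for rule 3 (between two vowels) → [v].
/a/ — between /f/ and /b/; rule 1 does not apply here → [a].
/b/ stays [b].
/r/ (between /b/ and /a/) fails the environment for rule 4, so it stays [r].
/a/ (word-final) fails the environment for rule 1, so it stays [a].

[tokẽmmovabra]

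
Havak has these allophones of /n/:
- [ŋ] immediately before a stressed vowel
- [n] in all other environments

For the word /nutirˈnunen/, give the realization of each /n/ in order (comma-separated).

[n], [ŋ], [n], [n]

Occurrence 1 (position 1): no conditioning environment matches → elsewhere allophone [n].
Occurrence 2 (position 6): immediately before a stressed vowel → [ŋ].
Occurrence 3 (position 8): no conditioning environment matches → elsewhere allophone [n].
Occurrence 4 (position 10): no conditioning environment matches → elsewhere allophone [n].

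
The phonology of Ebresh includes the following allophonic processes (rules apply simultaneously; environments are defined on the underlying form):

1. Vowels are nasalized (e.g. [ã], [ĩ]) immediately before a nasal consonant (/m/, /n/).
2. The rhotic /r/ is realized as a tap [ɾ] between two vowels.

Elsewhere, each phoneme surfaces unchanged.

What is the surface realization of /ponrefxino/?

/o/ (between /p/ and /n/) occurs before a nasal consonant → [õ] by rule 1.
/r/ (between /n/ and /e/): rule 2 targets it, but not between two vowels → unchanged [r].
/e/ — between /r/ and /f/; rule 1 does not apply here → [e].
/i/ — between /x/ and /n/, before a nasal consonant — surfaces as [ĩ] (rule 1).
/o/ (word-final) fails the environment for rule 1, so it stays [o].

[põnrefxĩno]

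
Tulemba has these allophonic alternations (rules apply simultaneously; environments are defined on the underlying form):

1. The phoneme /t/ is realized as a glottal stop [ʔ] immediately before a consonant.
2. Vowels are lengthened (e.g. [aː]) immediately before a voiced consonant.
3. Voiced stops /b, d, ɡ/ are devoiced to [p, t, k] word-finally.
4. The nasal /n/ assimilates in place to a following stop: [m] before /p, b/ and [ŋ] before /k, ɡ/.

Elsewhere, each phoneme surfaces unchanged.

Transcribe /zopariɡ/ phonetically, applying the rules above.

/z/ (word-initial) is unaffected → [z].
/o/ (between /z/ and /p/) fails the environment for rule 2, so it stays [o].
/p/ (between /o/ and /a/) is unaffected → [p].
/a/ — between /p/ and /r/, before a voiced consonant — surfaces as [aː] (rule 2).
/r/ (between /a/ and /i/) is unaffected → [r].
/i/ (between /r/ and /ɡ/): before a voiced consonant, so rule 2 applies → [iː].
Rule 3 applies to /ɡ/ (word-final: word-finally) → [k].

[zopaːriːk]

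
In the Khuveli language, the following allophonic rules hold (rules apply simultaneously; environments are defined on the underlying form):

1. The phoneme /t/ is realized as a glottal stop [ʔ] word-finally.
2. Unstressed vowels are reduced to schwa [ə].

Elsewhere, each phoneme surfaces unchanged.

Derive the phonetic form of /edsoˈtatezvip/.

[ədsəˈtatəzvəp]

/e/ (word-initial): in an unstressed syllable, so rule 2 applies → [ə].
/d/ stays [d].
/s/ — not in any rule's target class → [s].
Rule 2 applies to /o/ (between /s/ and /t/: in an unstressed syllable) → [ə].
/t/ (between /o/ and /a/) is in the target of rule 1 but the environment (word-finally) is not met → [t].
/a/ (between /t/ and /t/) fails the environment for rule 2, so it stays [a].
/t/ (between /a/ and /e/) is in the target of rule 1 but the environment (word-finally) is not met → [t].
/e/ (between /t/ and /z/): in an unstressed syllable, so rule 2 applies → [ə].
/z/ (between /e/ and /v/) is unaffected → [z].
/v/ stays [v].
/i/ — between /v/ and /p/, in an unstressed syllable — surfaces as [ə] (rule 2).
/p/ (word-final): no rule targets it → [p].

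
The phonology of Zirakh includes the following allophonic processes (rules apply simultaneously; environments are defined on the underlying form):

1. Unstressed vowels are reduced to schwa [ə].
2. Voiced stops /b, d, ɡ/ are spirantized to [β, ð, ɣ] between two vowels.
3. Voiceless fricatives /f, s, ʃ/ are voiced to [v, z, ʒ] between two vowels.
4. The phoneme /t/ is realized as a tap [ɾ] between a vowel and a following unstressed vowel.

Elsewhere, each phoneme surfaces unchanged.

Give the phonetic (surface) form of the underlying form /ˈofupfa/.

/o/ (word-initial) is in the target of rule 1 but the environment (in an unstressed syllable) is not met → [o].
/f/ — between /o/ and /u/, between two vowels — surfaces as [v] (rule 3).
/u/ — between /f/ and /p/, in an unstressed syllable — surfaces as [ə] (rule 1).
/f/ — between /p/ and /a/; rule 3 does not apply here → [f].
/a/ (word-final): in an unstressed syllable, so rule 1 applies → [ə].

[ˈovəpfə]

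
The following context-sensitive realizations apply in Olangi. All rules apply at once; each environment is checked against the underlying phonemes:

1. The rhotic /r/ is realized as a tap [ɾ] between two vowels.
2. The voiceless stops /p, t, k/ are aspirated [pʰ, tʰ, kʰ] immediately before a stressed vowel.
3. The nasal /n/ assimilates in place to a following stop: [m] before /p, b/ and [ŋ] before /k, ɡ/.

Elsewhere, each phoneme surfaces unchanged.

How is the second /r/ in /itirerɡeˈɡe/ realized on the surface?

/r/ — between /e/ and /ɡ/; rule 1 does not apply here → [r].

[r]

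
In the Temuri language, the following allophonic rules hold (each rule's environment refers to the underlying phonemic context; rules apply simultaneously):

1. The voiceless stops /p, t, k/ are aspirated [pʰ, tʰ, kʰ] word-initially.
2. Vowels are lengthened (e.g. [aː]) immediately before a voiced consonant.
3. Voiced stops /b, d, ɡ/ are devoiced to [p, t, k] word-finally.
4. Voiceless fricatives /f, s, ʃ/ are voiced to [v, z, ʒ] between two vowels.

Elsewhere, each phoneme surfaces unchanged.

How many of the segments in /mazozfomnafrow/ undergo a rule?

Segments that undergo a rule: /a/ → [aː] (rule 2); /o/ → [oː] (rule 2); /o/ → [oː] (rule 2); /o/ → [oː] (rule 2).
All other segments surface unchanged.

4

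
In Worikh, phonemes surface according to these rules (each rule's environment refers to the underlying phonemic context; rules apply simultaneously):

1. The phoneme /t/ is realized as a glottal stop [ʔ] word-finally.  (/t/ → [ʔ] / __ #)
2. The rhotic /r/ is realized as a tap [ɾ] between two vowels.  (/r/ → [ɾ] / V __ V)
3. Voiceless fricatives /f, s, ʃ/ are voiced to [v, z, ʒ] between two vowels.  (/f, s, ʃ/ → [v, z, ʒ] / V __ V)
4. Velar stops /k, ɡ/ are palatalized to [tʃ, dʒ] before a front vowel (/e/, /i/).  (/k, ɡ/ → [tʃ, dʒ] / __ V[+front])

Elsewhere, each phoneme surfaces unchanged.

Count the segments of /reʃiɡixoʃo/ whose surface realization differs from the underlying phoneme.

Segments that undergo a rule: /ʃ/ → [ʒ] (rule 3); /ɡ/ → [dʒ] (rule 4); /ʃ/ → [ʒ] (rule 3).
All other segments surface unchanged.

3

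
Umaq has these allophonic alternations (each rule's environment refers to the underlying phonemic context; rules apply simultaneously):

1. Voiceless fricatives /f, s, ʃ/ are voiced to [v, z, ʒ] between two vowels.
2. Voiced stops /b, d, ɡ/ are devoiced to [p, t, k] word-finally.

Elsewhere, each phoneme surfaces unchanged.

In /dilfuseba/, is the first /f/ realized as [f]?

/f/ (between /l/ and /u/) fails the environment for rule 1, so it stays [f].
The actual realization is [f], which matches [f].

Yes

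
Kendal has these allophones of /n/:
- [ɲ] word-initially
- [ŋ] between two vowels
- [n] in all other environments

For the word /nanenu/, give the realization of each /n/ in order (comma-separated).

[ɲ], [ŋ], [ŋ]

Occurrence 1 (position 1): word-initially → [ɲ].
Occurrence 2 (position 3): between two vowels → [ŋ].
Occurrence 3 (position 5): between two vowels → [ŋ].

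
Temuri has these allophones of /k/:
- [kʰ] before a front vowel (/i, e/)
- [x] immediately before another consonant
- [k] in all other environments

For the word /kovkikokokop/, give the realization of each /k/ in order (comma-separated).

[k], [kʰ], [k], [k], [k]

Occurrence 1 (position 1): no conditioning environment matches → elsewhere allophone [k].
Occurrence 2 (position 4): before a front vowel (/i, e/) → [kʰ].
Occurrence 3 (position 6): no conditioning environment matches → elsewhere allophone [k].
Occurrence 4 (position 8): no conditioning environment matches → elsewhere allophone [k].
Occurrence 5 (position 10): no conditioning environment matches → elsewhere allophone [k].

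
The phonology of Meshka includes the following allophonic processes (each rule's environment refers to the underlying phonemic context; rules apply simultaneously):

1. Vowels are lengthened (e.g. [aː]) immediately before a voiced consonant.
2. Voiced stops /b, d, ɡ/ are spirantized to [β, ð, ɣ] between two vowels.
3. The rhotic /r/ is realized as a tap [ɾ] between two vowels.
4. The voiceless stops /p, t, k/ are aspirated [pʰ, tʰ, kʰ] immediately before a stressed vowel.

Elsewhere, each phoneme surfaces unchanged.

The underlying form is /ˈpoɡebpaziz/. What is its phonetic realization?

/p/ — word-initial, immediately before a stressed vowel — surfaces as [pʰ] (rule 4).
Rule 1 applies to /o/ (between /p/ and /ɡ/: before a voiced consonant) → [oː].
/ɡ/ (between /o/ and /e/) occurs between two vowels → [ɣ] by rule 2.
/e/ (between /ɡ/ and /b/) occurs before a voiced consonant → [eː] by rule 1.
/b/ (between /e/ and /p/): rule 2 targets it, but not between two vowels → unchanged [b].
/p/ (between /b/ and /a/) fails the environment for rule 4, so it stays [p].
/a/ — between /p/ and /z/, before a voiced consonant — surfaces as [aː] (rule 1).
/i/ (between /z/ and /z/) occurs before a voiced consonant → [iː] by rule 1.

[ˈpʰoːɣeːbpaːziːz]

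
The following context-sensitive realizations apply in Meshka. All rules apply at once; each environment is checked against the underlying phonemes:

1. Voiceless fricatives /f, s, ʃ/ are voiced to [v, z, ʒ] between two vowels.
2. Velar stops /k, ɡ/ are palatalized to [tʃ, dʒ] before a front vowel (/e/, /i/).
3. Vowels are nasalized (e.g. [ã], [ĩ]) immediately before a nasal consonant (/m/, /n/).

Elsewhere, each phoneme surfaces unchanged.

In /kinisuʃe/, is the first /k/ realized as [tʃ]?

Yes

/k/ — word-initial, before a front vowel — surfaces as [tʃ] (rule 2).
The actual realization is [tʃ], which matches [tʃ].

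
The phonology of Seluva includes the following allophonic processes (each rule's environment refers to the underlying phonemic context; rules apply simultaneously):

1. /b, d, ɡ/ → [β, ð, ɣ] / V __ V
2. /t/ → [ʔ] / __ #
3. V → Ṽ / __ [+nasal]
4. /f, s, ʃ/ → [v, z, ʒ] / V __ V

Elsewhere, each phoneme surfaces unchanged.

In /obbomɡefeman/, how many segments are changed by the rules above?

Segments that undergo a rule: /o/ → [õ] (rule 3); /f/ → [v] (rule 4); /e/ → [ẽ] (rule 3); /a/ → [ã] (rule 3).
All other segments surface unchanged.

4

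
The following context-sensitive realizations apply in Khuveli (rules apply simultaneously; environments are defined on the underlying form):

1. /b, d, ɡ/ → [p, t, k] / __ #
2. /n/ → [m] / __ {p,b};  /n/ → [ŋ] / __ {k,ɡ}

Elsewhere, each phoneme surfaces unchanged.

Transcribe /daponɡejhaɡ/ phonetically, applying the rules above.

/d/ — word-initial; rule 1 does not apply here → [d].
/a/ — not in any rule's target class → [a].
/p/ (between /a/ and /o/) is unaffected → [p].
/o/ — not in any rule's target class → [o].
/n/ meets the environment for rule 2 (before a labial or velar stop) → [ŋ].
/ɡ/ — between /n/ and /e/; rule 1 does not apply here → [ɡ].
/e/ (between /ɡ/ and /j/) is unaffected → [e].
/j/ (between /e/ and /h/) is unaffected → [j].
/h/ (between /j/ and /a/): no rule targets it → [h].
/a/ (between /h/ and /ɡ/): no rule targets it → [a].
/ɡ/ (word-final): word-finally, so rule 1 applies → [k].

[dapoŋɡejhak]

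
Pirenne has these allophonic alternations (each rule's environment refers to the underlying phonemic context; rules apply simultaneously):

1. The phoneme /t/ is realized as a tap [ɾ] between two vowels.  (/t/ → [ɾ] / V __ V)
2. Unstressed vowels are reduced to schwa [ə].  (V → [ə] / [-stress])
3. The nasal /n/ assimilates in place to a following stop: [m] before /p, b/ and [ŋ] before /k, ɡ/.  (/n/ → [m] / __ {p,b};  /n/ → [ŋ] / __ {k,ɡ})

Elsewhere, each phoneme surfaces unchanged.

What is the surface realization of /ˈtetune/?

/t/ (word-initial) is in the target of rule 1 but the environment (between two vowels) is not met → [t].
/e/ (between /t/ and /t/) is in the target of rule 2 but the environment (in an unstressed syllable) is not met → [e].
/t/ (between /e/ and /u/): between two vowels, so rule 1 applies → [ɾ].
/u/ (between /t/ and /n/) occurs in an unstressed syllable → [ə] by rule 2.
/n/ (between /u/ and /e/): rule 3 targets it, but not before a labial or velar stop → unchanged [n].
/e/ (word-final): in an unstressed syllable, so rule 2 applies → [ə].

[ˈteɾənə]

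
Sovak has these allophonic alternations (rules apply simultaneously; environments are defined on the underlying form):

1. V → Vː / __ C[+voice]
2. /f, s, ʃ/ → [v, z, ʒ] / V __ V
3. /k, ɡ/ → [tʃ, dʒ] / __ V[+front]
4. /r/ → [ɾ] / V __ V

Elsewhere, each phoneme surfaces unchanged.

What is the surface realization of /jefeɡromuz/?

[jeveːɡroːmuːz]

/j/ stays [j].
/e/ — between /j/ and /f/; rule 1 does not apply here → [e].
Rule 2 applies to /f/ (between /e/ and /e/: between two vowels) → [v].
/e/ meets the environment for rule 1 (before a voiced consonant) → [eː].
/ɡ/ (between /e/ and /r/) is in the target of rule 3 but the environment (before a front vowel) is not met → [ɡ].
/r/ — between /ɡ/ and /o/; rule 4 does not apply here → [r].
/o/ — between /r/ and /m/, before a voiced consonant — surfaces as [oː] (rule 1).
/m/ (between /o/ and /u/) is unaffected → [m].
/u/ — between /m/ and /z/, before a voiced consonant — surfaces as [uː] (rule 1).
/z/ stays [z].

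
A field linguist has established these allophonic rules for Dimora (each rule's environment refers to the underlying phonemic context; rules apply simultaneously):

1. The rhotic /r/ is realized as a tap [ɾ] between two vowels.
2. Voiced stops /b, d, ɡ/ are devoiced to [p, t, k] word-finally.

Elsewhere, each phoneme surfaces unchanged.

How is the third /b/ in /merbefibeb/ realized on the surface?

[p]

/b/ (word-final): word-finally, so rule 2 applies → [p].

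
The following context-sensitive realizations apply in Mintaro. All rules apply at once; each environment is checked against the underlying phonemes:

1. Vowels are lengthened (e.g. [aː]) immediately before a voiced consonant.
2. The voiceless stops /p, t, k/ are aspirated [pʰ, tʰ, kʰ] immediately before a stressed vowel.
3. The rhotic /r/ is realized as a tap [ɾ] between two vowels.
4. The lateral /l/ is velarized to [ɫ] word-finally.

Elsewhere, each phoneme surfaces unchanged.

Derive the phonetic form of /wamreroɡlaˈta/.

/w/ (word-initial): no rule targets it → [w].
/a/ meets the environment for rule 1 (before a voiced consonant) → [aː].
/m/ — not in any rule's target class → [m].
/r/ — between /m/ and /e/; rule 3 does not apply here → [r].
/e/ (between /r/ and /r/): before a voiced consonant, so rule 1 applies → [eː].
/r/ — between /e/ and /o/, between two vowels — surfaces as [ɾ] (rule 3).
/o/ meets the environment for rule 1 (before a voiced consonant) → [oː].
/ɡ/ stays [ɡ].
/l/ (between /ɡ/ and /a/) fails the environment for rule 4, so it stays [l].
/a/ — between /l/ and /t/; rule 1 does not apply here → [a].
/t/ — between /a/ and /a/, immediately before a stressed vowel — surfaces as [tʰ] (rule 2).
/a/ (word-final): rule 1 targets it, but not before a voiced consonant → unchanged [a].

[waːmreːɾoːɡlaˈtʰa]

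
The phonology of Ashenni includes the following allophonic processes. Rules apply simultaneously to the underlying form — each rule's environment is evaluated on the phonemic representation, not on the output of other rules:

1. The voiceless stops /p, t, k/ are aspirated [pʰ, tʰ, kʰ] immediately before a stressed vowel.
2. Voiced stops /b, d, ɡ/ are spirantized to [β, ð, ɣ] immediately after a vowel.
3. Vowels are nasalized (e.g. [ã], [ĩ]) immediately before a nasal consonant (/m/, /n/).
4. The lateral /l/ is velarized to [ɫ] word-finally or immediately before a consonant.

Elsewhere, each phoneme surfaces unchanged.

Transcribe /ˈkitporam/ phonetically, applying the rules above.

[ˈkʰitporãm]

/k/ (word-initial): immediately before a stressed vowel, so rule 1 applies → [kʰ].
/i/ (between /k/ and /t/) fails the environment for rule 3, so it stays [i].
/t/ (between /i/ and /p/) is in the target of rule 1 but the environment (immediately before a stressed vowel) is not met → [t].
/p/ — between /t/ and /o/; rule 1 does not apply here → [p].
/o/ (between /p/ and /r/) fails the environment for rule 3, so it stays [o].
/r/ stays [r].
Rule 3 applies to /a/ (between /r/ and /m/: before a nasal consonant) → [ã].
/m/ — not in any rule's target class → [m].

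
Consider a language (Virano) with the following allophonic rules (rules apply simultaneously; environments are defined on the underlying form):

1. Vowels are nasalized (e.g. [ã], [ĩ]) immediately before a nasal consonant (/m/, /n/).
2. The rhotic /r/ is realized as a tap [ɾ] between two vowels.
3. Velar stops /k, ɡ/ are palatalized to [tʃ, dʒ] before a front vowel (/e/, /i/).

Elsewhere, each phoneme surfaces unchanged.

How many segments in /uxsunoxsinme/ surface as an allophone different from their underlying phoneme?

Segments that undergo a rule: /u/ → [ũ] (rule 1); /i/ → [ĩ] (rule 1).
All other segments surface unchanged.

2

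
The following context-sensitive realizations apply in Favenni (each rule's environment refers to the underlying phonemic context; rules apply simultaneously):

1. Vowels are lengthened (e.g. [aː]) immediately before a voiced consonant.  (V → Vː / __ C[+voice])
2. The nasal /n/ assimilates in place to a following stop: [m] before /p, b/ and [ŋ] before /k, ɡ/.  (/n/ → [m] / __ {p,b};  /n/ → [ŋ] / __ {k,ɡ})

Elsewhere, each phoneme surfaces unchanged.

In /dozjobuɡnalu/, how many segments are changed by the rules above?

Segments that undergo a rule: /o/ → [oː] (rule 1); /o/ → [oː] (rule 1); /u/ → [uː] (rule 1); /a/ → [aː] (rule 1).
All other segments surface unchanged.

4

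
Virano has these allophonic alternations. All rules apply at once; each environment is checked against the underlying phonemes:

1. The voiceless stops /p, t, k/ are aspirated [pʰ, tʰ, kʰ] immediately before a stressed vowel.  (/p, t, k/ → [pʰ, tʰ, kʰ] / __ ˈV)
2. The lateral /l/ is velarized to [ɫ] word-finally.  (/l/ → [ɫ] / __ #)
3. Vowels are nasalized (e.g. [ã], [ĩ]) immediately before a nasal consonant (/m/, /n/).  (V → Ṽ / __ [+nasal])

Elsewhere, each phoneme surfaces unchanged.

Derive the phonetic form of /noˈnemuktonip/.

/n/ — not in any rule's target class → [n].
/o/ (between /n/ and /n/): before a nasal consonant, so rule 3 applies → [õ].
/n/ (between /o/ and /e/): no rule targets it → [n].
Rule 3 applies to /e/ (between /n/ and /m/: before a nasal consonant) → [ẽ].
/m/ — not in any rule's target class → [m].
/u/ — between /m/ and /k/; rule 3 does not apply here → [u].
/k/ — between /u/ and /t/; rule 1 does not apply here → [k].
/t/ (between /k/ and /o/) fails the environment for rule 1, so it stays [t].
/o/ (between /t/ and /n/) occurs before a nasal consonant → [õ] by rule 3.
/n/ (between /o/ and /i/) is unaffected → [n].
/i/ — between /n/ and /p/; rule 3 does not apply here → [i].
/p/ (word-final) fails the environment for rule 1, so it stays [p].

[nõˈnẽmuktõnip]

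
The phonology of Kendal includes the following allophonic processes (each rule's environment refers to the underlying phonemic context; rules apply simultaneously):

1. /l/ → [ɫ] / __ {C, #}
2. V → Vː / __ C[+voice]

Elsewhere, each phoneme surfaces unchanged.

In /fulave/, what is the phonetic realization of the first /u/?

/u/ — between /f/ and /l/, before a voiced consonant — surfaces as [uː] (rule 2).

[uː]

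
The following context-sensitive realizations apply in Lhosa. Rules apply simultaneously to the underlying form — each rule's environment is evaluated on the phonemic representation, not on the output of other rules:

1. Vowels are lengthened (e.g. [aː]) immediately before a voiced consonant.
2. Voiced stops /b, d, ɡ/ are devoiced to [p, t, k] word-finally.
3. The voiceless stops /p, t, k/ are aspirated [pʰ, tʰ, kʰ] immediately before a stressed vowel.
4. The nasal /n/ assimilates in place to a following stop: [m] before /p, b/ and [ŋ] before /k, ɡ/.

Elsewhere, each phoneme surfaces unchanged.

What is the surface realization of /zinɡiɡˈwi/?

/z/ (word-initial): no rule targets it → [z].
/i/ (between /z/ and /n/) occurs before a voiced consonant → [iː] by rule 1.
/n/ (between /i/ and /ɡ/): before a labial or velar stop, so rule 4 applies → [ŋ].
/ɡ/ (between /n/ and /i/) is in the target of rule 2 but the environment (word-finally) is not met → [ɡ].
Rule 1 applies to /i/ (between /ɡ/ and /ɡ/: before a voiced consonant) → [iː].
/ɡ/ (between /i/ and /w/) is in the target of rule 2 but the environment (word-finally) is not met → [ɡ].
/w/ (between /ɡ/ and /i/) is unaffected → [w].
/i/ (word-final): rule 1 targets it, but not before a voiced consonant → unchanged [i].

[ziːŋɡiːɡˈwi]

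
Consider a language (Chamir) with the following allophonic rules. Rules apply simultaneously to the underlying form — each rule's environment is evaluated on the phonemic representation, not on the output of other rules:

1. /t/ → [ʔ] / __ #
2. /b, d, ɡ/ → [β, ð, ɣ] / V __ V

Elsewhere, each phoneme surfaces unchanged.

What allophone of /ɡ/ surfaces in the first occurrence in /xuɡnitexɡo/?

[ɡ]

/ɡ/ (between /u/ and /n/): rule 2 targets it, but not between two vowels → unchanged [ɡ].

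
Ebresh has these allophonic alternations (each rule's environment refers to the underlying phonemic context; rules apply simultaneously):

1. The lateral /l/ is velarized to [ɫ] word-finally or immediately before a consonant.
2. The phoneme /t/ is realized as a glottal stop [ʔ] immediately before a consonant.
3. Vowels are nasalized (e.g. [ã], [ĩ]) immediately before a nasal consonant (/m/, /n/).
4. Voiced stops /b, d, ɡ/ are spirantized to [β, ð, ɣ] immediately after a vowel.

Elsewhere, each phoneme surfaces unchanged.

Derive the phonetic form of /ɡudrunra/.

[ɡuðrũnra]

/ɡ/ (word-initial): rule 4 targets it, but not immediately after a vowel → unchanged [ɡ].
/u/ (between /ɡ/ and /d/) is in the target of rule 3 but the environment (before a nasal consonant) is not met → [u].
/d/ — between /u/ and /r/, immediately after a vowel — surfaces as [ð] (rule 4).
/u/ (between /r/ and /n/) occurs before a nasal consonant → [ũ] by rule 3.
/a/ (word-final) fails the environment for rule 3, so it stays [a].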